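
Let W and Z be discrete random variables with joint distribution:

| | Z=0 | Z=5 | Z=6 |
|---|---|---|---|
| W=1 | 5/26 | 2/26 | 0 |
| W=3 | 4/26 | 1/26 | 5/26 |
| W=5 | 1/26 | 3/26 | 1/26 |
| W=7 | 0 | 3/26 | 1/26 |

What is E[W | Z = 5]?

P(Z = 5) = 9/26.
Σ W·P over the event = 1·(2/26) + 3·(1/26) + 5·(3/26) + 7·(3/26) = 41/26.
E[W | Z = 5] = (41/26) / (9/26) = 41/9.

41/9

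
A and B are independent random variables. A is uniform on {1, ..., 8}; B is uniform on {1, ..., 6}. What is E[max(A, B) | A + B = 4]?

8/3

Outcomes with A + B = 4: (1,3), (2,2), (3,1), each with probability 1/48.
E[max(A, B) | A + B = 4] = (3 + 2 + 3) / 3 = 8/3.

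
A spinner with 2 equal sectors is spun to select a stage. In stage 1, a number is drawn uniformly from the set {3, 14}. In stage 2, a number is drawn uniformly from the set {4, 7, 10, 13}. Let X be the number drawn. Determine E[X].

E[X | stage 1] = (3+14)/2 = 17/2.
E[X | stage 2] = (4+7+10+13)/4 = 17/2.
E[X] = (1/2)·(17/2) + (1/2)·(17/2) = 17/2.

17/2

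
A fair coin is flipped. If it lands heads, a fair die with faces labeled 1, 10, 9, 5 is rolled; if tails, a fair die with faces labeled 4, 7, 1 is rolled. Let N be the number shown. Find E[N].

41/8

E[N | heads] = (1+10+9+5)/4 = 25/4.
E[N | tails] = (4+7+1)/3 = 4.
E[N] = (1/2)·(25/4) + (1/2)·(4) = 41/8.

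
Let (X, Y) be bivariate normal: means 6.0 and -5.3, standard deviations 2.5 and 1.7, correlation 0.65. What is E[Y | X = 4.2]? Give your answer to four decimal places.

-6.0956

E[Y | X=x] = μ_Y + ρ(σ_Y/σ_X)(x − μ_X) for jointly normal variables.
E[Y | X=4.2] = -5.3 + (0.65)·(1.7/2.5)·(4.2 − (6.0)) = -5.3 + (0.442)·(-1.8) = -6.0956.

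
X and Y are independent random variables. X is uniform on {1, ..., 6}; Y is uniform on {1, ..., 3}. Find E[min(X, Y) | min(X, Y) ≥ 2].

Outcomes with min(X, Y) ≥ 2: (2,2), (2,3), (3,2), (3,3), (4,2), (4,3), (5,2), (5,3), (6,2), (6,3), each with probability 1/18.
E[min(X, Y) | min(X, Y) ≥ 2] = (2 + 2 + 2 + 3 + 2 + 3 + 2 + 3 + 2 + 3) / 10 = 12/5.

12/5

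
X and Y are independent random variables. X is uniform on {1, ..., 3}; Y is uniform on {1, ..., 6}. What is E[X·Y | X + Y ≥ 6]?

Outcomes with X + Y ≥ 6: (1,5), (1,6), (2,4), (2,5), (2,6), (3,3), (3,4), (3,5), (3,6), each with probability 1/18.
E[X·Y | X + Y ≥ 6] = (5 + 6 + 8 + 10 + 12 + 9 + 12 + 15 + 18) / 9 = 95/9.

95/9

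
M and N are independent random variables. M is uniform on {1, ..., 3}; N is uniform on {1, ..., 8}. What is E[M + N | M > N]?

4

P(M > N) = 1/8.
Summing (M+N)·P(x,y) over outcomes with M > N gives 1/2.
E[M + N | M > N] = (1/2) / (1/8) = 4.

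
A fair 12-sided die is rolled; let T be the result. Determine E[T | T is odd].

Given T is odd, T is equally likely to be any of {1, 3, 5, 7, 9, 11}.
E[T | T is odd] = (1 + 3 + 5 + 7 + 9 + 11) / 6 = 6.

6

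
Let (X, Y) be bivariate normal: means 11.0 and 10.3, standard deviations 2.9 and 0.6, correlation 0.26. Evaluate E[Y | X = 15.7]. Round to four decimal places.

The regression of Y on X has slope ρ·σ_Y/σ_X and passes through (μ_X, μ_Y).
E[Y | X=15.7] = 10.3 + (0.26)·(0.6/2.9)·(15.7 − (11.0)) = 10.3 + (0.053793)·(4.7) = 10.5528.

10.5528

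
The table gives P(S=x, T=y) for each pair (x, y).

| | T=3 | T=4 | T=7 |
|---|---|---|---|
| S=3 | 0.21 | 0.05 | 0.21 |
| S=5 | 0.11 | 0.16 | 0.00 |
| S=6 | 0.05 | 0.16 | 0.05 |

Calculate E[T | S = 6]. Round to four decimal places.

4.3846

P(S = 6) = 0.26.
Σ T·P over the event = 3·(0.05) + 4·(0.16) + 7·(0.05) = 1.14.
E[T | S = 6] = (1.14) / (0.26) = 4.3846.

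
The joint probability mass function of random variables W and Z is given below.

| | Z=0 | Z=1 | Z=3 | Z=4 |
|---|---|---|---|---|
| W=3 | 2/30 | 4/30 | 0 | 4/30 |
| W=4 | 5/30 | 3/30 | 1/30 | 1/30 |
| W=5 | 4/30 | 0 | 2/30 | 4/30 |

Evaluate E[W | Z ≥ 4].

4

P(Z ≥ 4) = 3/10.
Σ W·P over the event = 3·(4/30) + 4·(1/30) + 5·(4/30) = 6/5.
E[W | Z ≥ 4] = (6/5) / (3/10) = 4.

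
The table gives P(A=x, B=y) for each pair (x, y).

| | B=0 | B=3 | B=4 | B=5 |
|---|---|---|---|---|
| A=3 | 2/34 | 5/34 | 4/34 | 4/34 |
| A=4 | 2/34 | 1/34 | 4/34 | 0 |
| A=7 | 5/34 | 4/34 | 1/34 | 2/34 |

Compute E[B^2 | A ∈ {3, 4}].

141/11

P(A ∈ {3, 4}) = 11/17.
Σ B^2·P over the event = 0·(2/34) + 9·(5/34) + 16·(4/34) + 25·(4/34) + 0·(2/34) + 9·(1/34) + 16·(4/34) = 141/17.
E[B^2 | A ∈ {3, 4}] = (141/17) / (11/17) = 141/11.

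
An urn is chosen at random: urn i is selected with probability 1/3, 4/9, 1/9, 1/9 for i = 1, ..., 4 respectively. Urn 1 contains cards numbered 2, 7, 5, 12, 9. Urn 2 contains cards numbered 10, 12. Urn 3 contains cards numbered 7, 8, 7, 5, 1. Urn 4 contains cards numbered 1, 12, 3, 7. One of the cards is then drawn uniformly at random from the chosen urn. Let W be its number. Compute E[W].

509/60

E[W | urn 1] = (2+7+5+12+9)/5 = 7.
E[W | urn 2] = (10+12)/2 = 11.
E[W | urn 3] = (7+8+7+5+1)/5 = 28/5.
E[W | urn 4] = (1+12+3+7)/4 = 23/4.
E[W] = (1/3)·(7) + (4/9)·(11) + (1/9)·(28/5) + (1/9)·(23/4) = 509/60.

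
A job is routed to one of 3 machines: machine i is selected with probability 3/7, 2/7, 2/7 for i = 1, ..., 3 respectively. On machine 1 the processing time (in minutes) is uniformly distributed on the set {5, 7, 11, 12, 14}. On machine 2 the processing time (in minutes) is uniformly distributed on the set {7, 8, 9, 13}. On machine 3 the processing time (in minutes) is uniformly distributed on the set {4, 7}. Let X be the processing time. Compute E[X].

589/70

E[X | machine 1] = (5+7+11+12+14)/5 = 49/5.
E[X | machine 2] = (7+8+9+13)/4 = 37/4.
E[X | machine 3] = (4+7)/2 = 11/2.
E[X] = (3/7)·(49/5) + (2/7)·(37/4) + (2/7)·(11/2) = 589/70.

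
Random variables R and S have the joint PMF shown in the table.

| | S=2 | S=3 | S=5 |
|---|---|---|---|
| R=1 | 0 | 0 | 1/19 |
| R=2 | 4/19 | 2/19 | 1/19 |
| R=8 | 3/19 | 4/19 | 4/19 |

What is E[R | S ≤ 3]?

68/13

P(S ≤ 3) = 13/19.
Σ R·P over the event = 2·(4/19) + 2·(2/19) + 8·(3/19) + 8·(4/19) = 68/19.
E[R | S ≤ 3] = (68/19) / (13/19) = 68/13.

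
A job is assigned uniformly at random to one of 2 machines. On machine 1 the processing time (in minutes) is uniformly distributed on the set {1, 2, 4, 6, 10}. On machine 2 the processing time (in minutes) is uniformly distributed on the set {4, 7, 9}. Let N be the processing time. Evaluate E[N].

E[N | machine 1] = (1+2+4+6+10)/5 = 23/5.
E[N | machine 2] = (4+7+9)/3 = 20/3.
E[N] = (1/2)·(23/5) + (1/2)·(20/3) = 169/30.

169/30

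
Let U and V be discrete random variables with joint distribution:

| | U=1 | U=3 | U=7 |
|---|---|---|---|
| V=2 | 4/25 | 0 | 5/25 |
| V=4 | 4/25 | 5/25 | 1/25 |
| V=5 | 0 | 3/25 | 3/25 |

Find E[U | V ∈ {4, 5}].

P(V ∈ {4, 5}) = 16/25.
Σ U·P over the event = 1·(4/25) + 3·(5/25) + 3·(3/25) + 7·(1/25) + 7·(3/25) = 56/25.
E[U | V ∈ {4, 5}] = (56/25) / (16/25) = 7/2.

7/2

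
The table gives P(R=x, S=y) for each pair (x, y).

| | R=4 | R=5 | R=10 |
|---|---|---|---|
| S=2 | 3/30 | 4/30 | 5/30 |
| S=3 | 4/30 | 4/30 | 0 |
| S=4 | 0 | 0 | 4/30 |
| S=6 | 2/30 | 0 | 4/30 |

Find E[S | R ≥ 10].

P(R ≥ 10) = 13/30.
Σ S·P over the event = 2·(5/30) + 4·(4/30) + 6·(4/30) = 5/3.
E[S | R ≥ 10] = (5/3) / (13/30) = 50/13.

50/13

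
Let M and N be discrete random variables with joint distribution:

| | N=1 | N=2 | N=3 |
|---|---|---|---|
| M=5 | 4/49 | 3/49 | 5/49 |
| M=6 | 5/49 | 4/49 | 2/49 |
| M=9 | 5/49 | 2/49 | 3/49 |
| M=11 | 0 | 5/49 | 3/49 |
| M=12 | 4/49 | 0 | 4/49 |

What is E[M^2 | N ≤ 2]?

P(N ≤ 2) = 32/49.
Σ M^2·P over the event = 25·(4/49) + 25·(3/49) + 36·(5/49) + 36·(4/49) + 81·(5/49) + 81·(2/49) + 121·(5/49) + 144·(4/49) = 321/7.
E[M^2 | N ≤ 2] = (321/7) / (32/49) = 2247/32.

2247/32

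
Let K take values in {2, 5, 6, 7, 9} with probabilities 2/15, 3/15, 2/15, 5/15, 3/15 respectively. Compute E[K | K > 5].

37/5

P(K > 5) = 2/3.
Σ over the event: 6·2/15 + 7·1/3 + 9·1/5 = 74/15.
E[K | K > 5] = (74/15) / (2/3) = 37/5.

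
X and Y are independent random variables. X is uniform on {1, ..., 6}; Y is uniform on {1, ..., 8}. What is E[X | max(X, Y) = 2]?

5/3

P(max(X, Y) = 2) = 1/16.
Summing X·P(x,y) over outcomes with max(X, Y) = 2 gives 5/48.
E[X | max(X, Y) = 2] = (5/48) / (1/16) = 5/3.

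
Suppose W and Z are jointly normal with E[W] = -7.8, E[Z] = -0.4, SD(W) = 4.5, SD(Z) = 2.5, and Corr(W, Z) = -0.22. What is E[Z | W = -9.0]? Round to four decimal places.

-0.2533

E[Z | W=x] = μ_Z + ρ(σ_Z/σ_W)(x − μ_W) for jointly normal variables.
E[Z | W=-9.0] = -0.4 + (-0.22)·(2.5/4.5)·(-9.0 − (-7.8)) = -0.4 + (-0.12222)·(-1.2) = -0.2533.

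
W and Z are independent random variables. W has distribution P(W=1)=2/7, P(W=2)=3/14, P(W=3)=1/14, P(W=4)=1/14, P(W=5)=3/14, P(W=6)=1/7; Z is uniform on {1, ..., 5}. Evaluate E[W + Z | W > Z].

P(W > Z) = 3/7.
Summing (W+Z)·P(x,y) over outcomes with W > Z gives 108/35.
E[W + Z | W > Z] = (108/35) / (3/7) = 36/5.

36/5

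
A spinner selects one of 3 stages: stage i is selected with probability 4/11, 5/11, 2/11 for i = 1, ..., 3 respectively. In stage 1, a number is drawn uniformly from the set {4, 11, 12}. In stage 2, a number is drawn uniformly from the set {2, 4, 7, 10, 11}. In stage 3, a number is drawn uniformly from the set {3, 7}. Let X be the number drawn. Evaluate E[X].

80/11

E[X | stage 1] = (4+11+12)/3 = 9.
E[X | stage 2] = (2+4+7+10+11)/5 = 34/5.
E[X | stage 3] = (3+7)/2 = 5.
E[X] = (4/11)·(9) + (5/11)·(34/5) + (2/11)·(5) = 80/11.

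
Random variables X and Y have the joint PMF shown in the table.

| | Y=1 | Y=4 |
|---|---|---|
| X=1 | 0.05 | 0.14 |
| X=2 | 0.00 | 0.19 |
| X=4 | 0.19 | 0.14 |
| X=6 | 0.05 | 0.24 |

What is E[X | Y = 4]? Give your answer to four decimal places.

3.5493

P(Y = 4) = 0.71.
Σ X·P over the event = 1·(0.14) + 2·(0.19) + 4·(0.14) + 6·(0.24) = 2.52.
E[X | Y = 4] = (2.52) / (0.71) = 3.5493.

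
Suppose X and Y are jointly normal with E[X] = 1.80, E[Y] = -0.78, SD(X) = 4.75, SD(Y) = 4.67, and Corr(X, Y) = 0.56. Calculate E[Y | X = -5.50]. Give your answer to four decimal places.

E[Y | X=x] = μ_Y + ρ(σ_Y/σ_X)(x − μ_X) for jointly normal variables.
E[Y | X=-5.50] = -0.78 + (0.56)·(4.67/4.75)·(-5.50 − (1.80)) = -0.78 + (0.550568)·(-7.3) = -4.7991.

-4.7991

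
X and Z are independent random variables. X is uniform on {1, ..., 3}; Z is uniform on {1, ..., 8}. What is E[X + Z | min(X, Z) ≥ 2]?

15/2

P(min(X, Z) ≥ 2) = 7/12.
Summing (X+Z)·P(x,y) over outcomes with min(X, Z) ≥ 2 gives 35/8.
E[X + Z | min(X, Z) ≥ 2] = (35/8) / (7/12) = 15/2.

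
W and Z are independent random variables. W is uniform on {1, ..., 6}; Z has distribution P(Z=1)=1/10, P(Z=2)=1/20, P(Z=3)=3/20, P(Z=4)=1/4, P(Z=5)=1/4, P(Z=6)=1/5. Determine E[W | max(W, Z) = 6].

9/2

P(max(W, Z) = 6) = 1/3.
Summing W·P(x,y) over outcomes with max(W, Z) = 6 gives 3/2.
E[W | max(W, Z) = 6] = (3/2) / (1/3) = 9/2.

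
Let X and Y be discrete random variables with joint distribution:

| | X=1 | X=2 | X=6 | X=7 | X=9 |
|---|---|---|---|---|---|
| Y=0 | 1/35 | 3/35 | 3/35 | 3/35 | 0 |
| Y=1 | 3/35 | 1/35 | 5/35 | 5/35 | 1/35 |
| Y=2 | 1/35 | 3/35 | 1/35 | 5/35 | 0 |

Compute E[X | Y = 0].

P(Y = 0) = 2/7.
Σ X·P over the event = 1·(1/35) + 2·(3/35) + 6·(3/35) + 7·(3/35) = 46/35.
E[X | Y = 0] = (46/35) / (2/7) = 23/5.

23/5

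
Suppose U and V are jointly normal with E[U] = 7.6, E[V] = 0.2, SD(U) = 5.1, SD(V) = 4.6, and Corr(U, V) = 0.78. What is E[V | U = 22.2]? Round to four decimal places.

10.4715

For a bivariate normal, E[V | U=x] = μ_V + ρ·(σ_V/σ_U)·(x − μ_U).
E[V | U=22.2] = 0.2 + (0.78)·(4.6/5.1)·(22.2 − (7.6)) = 0.2 + (0.70353)·(14.6) = 10.4715.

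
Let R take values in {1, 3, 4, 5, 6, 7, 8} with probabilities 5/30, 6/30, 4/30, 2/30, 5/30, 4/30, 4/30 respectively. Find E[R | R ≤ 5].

49/17

P(R ≤ 5) = 17/30.
Σ over the event: 1·1/6 + 3·1/5 + 4·2/15 + 5·1/15 = 49/30.
E[R | R ≤ 5] = (49/30) / (17/30) = 49/17.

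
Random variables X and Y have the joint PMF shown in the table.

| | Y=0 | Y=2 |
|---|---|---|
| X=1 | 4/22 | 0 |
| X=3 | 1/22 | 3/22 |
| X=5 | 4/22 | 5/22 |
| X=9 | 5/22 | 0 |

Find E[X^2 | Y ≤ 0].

37

P(Y ≤ 0) = 7/11.
Σ X^2·P over the event = 1·(4/22) + 9·(1/22) + 25·(4/22) + 81·(5/22) = 259/11.
E[X^2 | Y ≤ 0] = (259/11) / (7/11) = 37.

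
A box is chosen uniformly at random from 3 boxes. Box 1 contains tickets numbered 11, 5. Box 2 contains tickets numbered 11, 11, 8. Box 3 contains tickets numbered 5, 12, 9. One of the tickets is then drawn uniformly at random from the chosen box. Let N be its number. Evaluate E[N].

80/9

E[N | box 1] = (11+5)/2 = 8.
E[N | box 2] = (11+11+8)/3 = 10.
E[N | box 3] = (5+12+9)/3 = 26/3.
E[N] = (1/3)·(8) + (1/3)·(10) + (1/3)·(26/3) = 80/9.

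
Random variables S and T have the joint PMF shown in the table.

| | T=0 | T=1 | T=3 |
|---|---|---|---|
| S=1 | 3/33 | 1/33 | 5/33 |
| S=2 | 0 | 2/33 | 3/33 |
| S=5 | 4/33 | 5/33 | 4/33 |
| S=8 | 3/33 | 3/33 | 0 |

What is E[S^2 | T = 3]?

P(T = 3) = 4/11.
Σ S^2·P over the event = 1·(5/33) + 4·(3/33) + 25·(4/33) = 39/11.
E[S^2 | T = 3] = (39/11) / (4/11) = 39/4.

39/4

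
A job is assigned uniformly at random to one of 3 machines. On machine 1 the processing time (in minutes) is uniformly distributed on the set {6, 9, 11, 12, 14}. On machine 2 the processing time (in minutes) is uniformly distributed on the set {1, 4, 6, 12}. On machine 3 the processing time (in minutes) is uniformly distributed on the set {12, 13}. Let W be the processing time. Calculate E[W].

191/20

E[W | machine 1] = (6+9+11+12+14)/5 = 52/5.
E[W | machine 2] = (1+4+6+12)/4 = 23/4.
E[W | machine 3] = (12+13)/2 = 25/2.
E[W] = (1/3)·(52/5) + (1/3)·(23/4) + (1/3)·(25/2) = 191/20.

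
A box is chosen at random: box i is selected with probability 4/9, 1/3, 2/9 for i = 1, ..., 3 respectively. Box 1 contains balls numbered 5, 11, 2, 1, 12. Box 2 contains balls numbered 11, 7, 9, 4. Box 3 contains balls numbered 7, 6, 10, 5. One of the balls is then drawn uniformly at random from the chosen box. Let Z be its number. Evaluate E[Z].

1241/180

E[Z | box 1] = (5+11+2+1+12)/5 = 31/5.
E[Z | box 2] = (11+7+9+4)/4 = 31/4.
E[Z | box 3] = (7+6+10+5)/4 = 7.
E[Z] = (4/9)·(31/5) + (1/3)·(31/4) + (2/9)·(7) = 1241/180.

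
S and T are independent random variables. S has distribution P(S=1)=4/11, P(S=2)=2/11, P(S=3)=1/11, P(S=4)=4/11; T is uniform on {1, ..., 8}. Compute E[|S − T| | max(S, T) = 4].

P(max(S, T) = 4) = 23/88.
Summing |S−T|·P(x,y) over outcomes with max(S, T) = 4 gives 41/88.
E[|S − T| | max(S, T) = 4] = (41/88) / (23/88) = 41/23.

41/23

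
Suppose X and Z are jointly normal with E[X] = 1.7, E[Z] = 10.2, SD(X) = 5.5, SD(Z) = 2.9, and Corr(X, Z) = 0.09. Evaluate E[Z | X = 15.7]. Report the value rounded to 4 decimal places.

10.8644

E[Z | X=x] = μ_Z + ρ(σ_Z/σ_X)(x − μ_X) for jointly normal variables.
E[Z | X=15.7] = 10.2 + (0.09)·(2.9/5.5)·(15.7 − (1.7)) = 10.2 + (0.047455)·(14) = 10.8644.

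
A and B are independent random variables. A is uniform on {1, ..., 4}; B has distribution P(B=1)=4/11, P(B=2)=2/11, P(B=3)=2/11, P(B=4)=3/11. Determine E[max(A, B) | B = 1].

5/2

P(B = 1) = 4/11.
Summing max(A,B)·P(x,y) over outcomes with B = 1 gives 10/11.
E[max(A, B) | B = 1] = (10/11) / (4/11) = 5/2.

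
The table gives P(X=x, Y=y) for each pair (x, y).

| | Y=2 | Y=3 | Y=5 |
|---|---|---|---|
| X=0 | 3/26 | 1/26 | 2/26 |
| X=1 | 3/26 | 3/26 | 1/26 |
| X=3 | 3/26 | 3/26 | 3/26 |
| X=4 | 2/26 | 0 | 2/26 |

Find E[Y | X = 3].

10/3

P(X = 3) = 9/26.
Summing Y·P(X=x,Y=y) over the conditioning event gives 15/13.
E[Y | X = 3] = (15/13) / (9/26) = 10/3.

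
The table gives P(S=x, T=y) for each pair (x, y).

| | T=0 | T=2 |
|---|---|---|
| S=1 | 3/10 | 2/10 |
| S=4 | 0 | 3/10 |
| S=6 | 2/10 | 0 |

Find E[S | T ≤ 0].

3

P(T ≤ 0) = 1/2.
Σ S·P over the event = 1·(3/10) + 6·(2/10) = 3/2.
E[S | T ≤ 0] = (3/2) / (1/2) = 3.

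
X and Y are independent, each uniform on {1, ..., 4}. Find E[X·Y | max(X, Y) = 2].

P(max(X, Y) = 2) = 3/16.
Summing XY·P(x,y) over outcomes with max(X, Y) = 2 gives 1/2.
E[X·Y | max(X, Y) = 2] = (1/2) / (3/16) = 8/3.

8/3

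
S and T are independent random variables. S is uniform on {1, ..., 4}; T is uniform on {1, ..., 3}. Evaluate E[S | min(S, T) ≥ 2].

3

Outcomes with min(S, T) ≥ 2: (2,2), (2,3), (3,2), (3,3), (4,2), (4,3), each with probability 1/12.
E[S | min(S, T) ≥ 2] = (2 + 2 + 3 + 3 + 4 + 4) / 6 = 3.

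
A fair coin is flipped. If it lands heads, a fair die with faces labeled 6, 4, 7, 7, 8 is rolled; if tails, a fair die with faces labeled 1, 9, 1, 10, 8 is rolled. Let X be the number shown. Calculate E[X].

61/10

E[X | heads] = (6+4+7+7+8)/5 = 32/5.
E[X | tails] = (1+9+1+10+8)/5 = 29/5.
E[X] = (1/2)·(32/5) + (1/2)·(29/5) = 61/10.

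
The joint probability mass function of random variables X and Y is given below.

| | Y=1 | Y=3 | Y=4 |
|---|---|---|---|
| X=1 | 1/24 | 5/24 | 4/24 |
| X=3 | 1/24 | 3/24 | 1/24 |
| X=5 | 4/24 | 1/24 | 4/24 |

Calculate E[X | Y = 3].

19/9

P(Y = 3) = 3/8.
Σ X·P over the event = 1·(5/24) + 3·(3/24) + 5·(1/24) = 19/24.
E[X | Y = 3] = (19/24) / (3/8) = 19/9.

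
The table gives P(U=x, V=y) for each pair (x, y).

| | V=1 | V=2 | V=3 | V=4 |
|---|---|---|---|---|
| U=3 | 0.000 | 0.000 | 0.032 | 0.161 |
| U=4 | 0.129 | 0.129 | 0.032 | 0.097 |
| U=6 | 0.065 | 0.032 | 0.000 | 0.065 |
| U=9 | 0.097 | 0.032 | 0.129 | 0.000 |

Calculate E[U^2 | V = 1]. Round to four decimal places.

P(V = 1) = 0.291.
Summing U^2·P(U=x,V=y) over the conditioning event gives 12.261.
E[U^2 | V = 1] = (12.261) / (0.291) = 42.1340.

42.1340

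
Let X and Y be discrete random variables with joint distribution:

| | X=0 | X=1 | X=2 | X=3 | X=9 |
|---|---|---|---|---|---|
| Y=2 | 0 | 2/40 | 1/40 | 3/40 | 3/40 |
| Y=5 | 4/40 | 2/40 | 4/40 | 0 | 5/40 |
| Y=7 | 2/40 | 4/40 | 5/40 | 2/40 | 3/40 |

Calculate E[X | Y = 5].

P(Y = 5) = 3/8.
Σ X·P over the event = 0·(4/40) + 1·(2/40) + 2·(4/40) + 9·(5/40) = 11/8.
E[X | Y = 5] = (11/8) / (3/8) = 11/3.

11/3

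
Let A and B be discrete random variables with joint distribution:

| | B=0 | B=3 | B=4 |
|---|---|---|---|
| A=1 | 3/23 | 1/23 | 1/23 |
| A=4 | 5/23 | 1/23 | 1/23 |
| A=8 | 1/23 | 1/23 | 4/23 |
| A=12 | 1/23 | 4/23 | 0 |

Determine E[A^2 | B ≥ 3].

930/13

P(B ≥ 3) = 13/23.
Σ A^2·P over the event = 1·(1/23) + 1·(1/23) + 16·(1/23) + 16·(1/23) + 64·(1/23) + 64·(4/23) + 144·(4/23) = 930/23.
E[A^2 | B ≥ 3] = (930/23) / (13/23) = 930/13.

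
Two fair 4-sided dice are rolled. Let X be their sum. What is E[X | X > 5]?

20/3

P(X > 5) = 3/8.
Σ over the event: 6·3/16 + 7·1/8 + 8·1/16 = 5/2.
E[X | X > 5] = (5/2) / (3/8) = 20/3.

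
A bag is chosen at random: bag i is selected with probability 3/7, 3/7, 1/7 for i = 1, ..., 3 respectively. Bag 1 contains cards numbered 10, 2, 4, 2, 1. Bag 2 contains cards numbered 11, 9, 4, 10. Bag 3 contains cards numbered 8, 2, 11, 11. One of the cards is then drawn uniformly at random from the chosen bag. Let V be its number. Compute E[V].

449/70

E[V | bag 1] = (10+2+4+2+1)/5 = 19/5.
E[V | bag 2] = (11+9+4+10)/4 = 17/2.
E[V | bag 3] = (8+2+11+11)/4 = 8.
E[V] = (3/7)·(19/5) + (3/7)·(17/2) + (1/7)·(8) = 449/70.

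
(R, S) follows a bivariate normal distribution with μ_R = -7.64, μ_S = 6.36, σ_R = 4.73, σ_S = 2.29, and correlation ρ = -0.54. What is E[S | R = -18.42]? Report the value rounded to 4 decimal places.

E[S | R=x] = μ_S + ρ(σ_S/σ_R)(x − μ_R) for jointly normal variables.
E[S | R=-18.42] = 6.36 + (-0.54)·(2.29/4.73)·(-18.42 − (-7.64)) = 6.36 + (-0.26144)·(-10.78) = 9.1783.

9.1783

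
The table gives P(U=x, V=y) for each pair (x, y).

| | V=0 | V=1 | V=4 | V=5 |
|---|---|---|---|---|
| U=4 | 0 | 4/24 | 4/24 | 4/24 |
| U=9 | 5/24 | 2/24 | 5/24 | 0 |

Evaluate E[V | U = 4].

P(U = 4) = 1/2.
Σ V·P over the event = 1·(4/24) + 4·(4/24) + 5·(4/24) = 5/3.
E[V | U = 4] = (5/3) / (1/2) = 10/3.

10/3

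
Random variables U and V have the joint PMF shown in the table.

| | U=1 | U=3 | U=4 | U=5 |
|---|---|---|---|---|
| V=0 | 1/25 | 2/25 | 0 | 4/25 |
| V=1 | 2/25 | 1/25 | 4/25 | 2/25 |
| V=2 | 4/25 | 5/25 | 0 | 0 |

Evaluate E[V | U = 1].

P(U = 1) = 7/25.
Σ V·P over the event = 0·(1/25) + 1·(2/25) + 2·(4/25) = 2/5.
E[V | U = 1] = (2/5) / (7/25) = 10/7.

10/7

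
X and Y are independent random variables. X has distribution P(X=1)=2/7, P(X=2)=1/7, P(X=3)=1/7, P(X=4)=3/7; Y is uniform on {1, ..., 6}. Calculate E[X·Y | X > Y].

P(X > Y) = 2/7.
Summing XY·P(x,y) over outcomes with X > Y gives 83/42.
E[X·Y | X > Y] = (83/42) / (2/7) = 83/12.

83/12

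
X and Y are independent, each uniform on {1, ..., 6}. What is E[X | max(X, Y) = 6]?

51/11

P(max(X, Y) = 6) = 11/36.
Summing X·P(x,y) over outcomes with max(X, Y) = 6 gives 17/12.
E[X | max(X, Y) = 6] = (17/12) / (11/36) = 51/11.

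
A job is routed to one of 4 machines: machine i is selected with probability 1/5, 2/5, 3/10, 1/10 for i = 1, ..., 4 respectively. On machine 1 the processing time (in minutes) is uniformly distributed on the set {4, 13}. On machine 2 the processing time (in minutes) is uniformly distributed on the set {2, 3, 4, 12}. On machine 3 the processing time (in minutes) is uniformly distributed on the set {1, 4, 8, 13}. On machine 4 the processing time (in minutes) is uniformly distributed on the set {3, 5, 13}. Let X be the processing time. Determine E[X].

129/20

E[X | machine 1] = (4+13)/2 = 17/2.
E[X | machine 2] = (2+3+4+12)/4 = 21/4.
E[X | machine 3] = (1+4+8+13)/4 = 13/2.
E[X | machine 4] = (3+5+13)/3 = 7.
By the law of total expectation,
E[X] = (1/5)·(17/2) + (2/5)·(21/4) + (3/10)·(13/2) + (1/10)·(7) = 129/20.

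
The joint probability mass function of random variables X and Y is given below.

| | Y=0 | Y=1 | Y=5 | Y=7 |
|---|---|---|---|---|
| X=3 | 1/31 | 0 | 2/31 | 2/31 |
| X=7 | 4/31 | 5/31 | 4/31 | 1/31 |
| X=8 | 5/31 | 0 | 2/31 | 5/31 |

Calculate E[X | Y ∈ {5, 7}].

103/16

P(Y ∈ {5, 7}) = 16/31.
Summing X·P(X=x,Y=y) over the conditioning event gives 103/31.
E[X | Y ∈ {5, 7}] = (103/31) / (16/31) = 103/16.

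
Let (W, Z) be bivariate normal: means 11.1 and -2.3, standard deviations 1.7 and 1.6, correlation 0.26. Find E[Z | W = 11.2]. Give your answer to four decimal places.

-2.2755

The regression of Z on W has slope ρ·σ_Z/σ_W and passes through (μ_W, μ_Z).
E[Z | W=11.2] = -2.3 + (0.26)·(1.6/1.7)·(11.2 − (11.1)) = -2.3 + (0.24471)·(0.1) = -2.2755.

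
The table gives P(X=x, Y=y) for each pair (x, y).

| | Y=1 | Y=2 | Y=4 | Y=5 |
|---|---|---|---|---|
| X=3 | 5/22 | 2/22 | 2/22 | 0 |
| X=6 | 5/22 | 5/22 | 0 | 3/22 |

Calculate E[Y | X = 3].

P(X = 3) = 9/22.
Summing Y·P(X=x,Y=y) over the conditioning event gives 17/22.
E[Y | X = 3] = (17/22) / (9/22) = 17/9.

17/9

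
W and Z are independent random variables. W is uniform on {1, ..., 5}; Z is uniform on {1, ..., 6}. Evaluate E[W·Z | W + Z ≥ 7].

49/3

P(W + Z ≥ 7) = 1/2.
Summing WZ·P(x,y) over outcomes with W + Z ≥ 7 gives 49/6.
E[W·Z | W + Z ≥ 7] = (49/6) / (1/2) = 49/3.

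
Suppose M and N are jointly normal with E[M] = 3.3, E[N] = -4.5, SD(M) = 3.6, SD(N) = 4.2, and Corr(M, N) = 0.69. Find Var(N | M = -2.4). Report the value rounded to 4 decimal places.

9.2416

For a bivariate normal, Var(N | M=x) = σ_N²(1 − ρ²).
Var(N | M=-2.4) = (4.2)²·(1 − (0.69)²) = 17.64·0.5239 = 9.2416.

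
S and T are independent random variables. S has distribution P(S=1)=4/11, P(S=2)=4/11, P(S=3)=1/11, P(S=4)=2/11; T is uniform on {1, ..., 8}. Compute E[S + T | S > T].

P(S > T) = 3/22.
Summing (S+T)·P(x,y) over outcomes with S > T gives 57/88.
E[S + T | S > T] = (57/88) / (3/22) = 19/4.

19/4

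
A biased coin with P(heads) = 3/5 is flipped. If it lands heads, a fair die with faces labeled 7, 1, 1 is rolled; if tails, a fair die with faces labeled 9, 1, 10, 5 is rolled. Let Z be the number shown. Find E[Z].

E[Z | heads] = (7+1+1)/3 = 3.
E[Z | tails] = (9+1+10+5)/4 = 25/4.
E[Z] = (3/5)·(3) + (2/5)·(25/4) = 43/10.

43/10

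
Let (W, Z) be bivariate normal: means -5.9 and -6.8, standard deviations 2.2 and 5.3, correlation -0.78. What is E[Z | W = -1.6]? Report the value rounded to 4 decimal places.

The regression of Z on W has slope ρ·σ_Z/σ_W and passes through (μ_W, μ_Z).
E[Z | W=-1.6] = -6.8 + (-0.78)·(5.3/2.2)·(-1.6 − (-5.9)) = -6.8 + (-1.8791)·(4.3) = -14.8801.

-14.8801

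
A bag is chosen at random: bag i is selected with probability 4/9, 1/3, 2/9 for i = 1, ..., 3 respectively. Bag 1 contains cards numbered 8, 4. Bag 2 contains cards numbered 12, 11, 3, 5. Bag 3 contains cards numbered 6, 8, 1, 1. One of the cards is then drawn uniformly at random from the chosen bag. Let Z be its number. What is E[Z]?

E[Z | bag 1] = (8+4)/2 = 6.
E[Z | bag 2] = (12+11+3+5)/4 = 31/4.
E[Z | bag 3] = (6+8+1+1)/4 = 4.
E[Z] = (4/9)·(6) + (1/3)·(31/4) + (2/9)·(4) = 221/36.

221/36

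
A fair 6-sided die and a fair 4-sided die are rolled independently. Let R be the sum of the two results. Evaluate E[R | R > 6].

8

P(R > 6) = 5/12.
Σ over the event: 7·1/6 + 8·1/8 + 9·1/12 + 10·1/24 = 10/3.
E[R | R > 6] = (10/3) / (5/12) = 8.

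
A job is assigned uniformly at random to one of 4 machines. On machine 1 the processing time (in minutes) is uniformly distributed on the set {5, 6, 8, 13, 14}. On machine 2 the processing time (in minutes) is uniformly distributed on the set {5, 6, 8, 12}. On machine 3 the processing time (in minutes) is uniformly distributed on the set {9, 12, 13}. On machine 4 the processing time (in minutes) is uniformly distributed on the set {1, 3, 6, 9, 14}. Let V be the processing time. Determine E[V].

2093/240

E[V | machine 1] = (5+6+8+13+14)/5 = 46/5.
E[V | machine 2] = (5+6+8+12)/4 = 31/4.
E[V | machine 3] = (9+12+13)/3 = 34/3.
E[V | machine 4] = (1+3+6+9+14)/5 = 33/5.
E[V] = (1/4)·(46/5) + (1/4)·(31/4) + (1/4)·(34/3) + (1/4)·(33/5) = 2093/240.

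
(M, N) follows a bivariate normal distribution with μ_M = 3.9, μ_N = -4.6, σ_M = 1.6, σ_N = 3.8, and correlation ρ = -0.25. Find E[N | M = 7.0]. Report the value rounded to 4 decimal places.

The regression of N on M has slope ρ·σ_N/σ_M and passes through (μ_M, μ_N).
E[N | M=7.0] = -4.6 + (-0.25)·(3.8/1.6)·(7.0 − (3.9)) = -4.6 + (-0.59375)·(3.1) = -6.4406.

-6.4406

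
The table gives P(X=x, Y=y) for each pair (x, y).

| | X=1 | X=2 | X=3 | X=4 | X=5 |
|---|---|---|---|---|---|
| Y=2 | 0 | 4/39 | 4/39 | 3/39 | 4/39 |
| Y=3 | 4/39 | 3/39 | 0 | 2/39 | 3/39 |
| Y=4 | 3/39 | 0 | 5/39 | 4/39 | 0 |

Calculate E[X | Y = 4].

17/6

P(Y = 4) = 4/13.
Σ X·P over the event = 1·(3/39) + 3·(5/39) + 4·(4/39) = 34/39.
E[X | Y = 4] = (34/39) / (4/13) = 17/6.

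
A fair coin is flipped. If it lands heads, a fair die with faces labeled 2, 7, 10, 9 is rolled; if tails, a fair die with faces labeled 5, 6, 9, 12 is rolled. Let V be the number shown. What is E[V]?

15/2

E[V | heads] = (2+7+10+9)/4 = 7.
E[V | tails] = (5+6+9+12)/4 = 8.
E[V] = (1/2)·(7) + (1/2)·(8) = 15/2.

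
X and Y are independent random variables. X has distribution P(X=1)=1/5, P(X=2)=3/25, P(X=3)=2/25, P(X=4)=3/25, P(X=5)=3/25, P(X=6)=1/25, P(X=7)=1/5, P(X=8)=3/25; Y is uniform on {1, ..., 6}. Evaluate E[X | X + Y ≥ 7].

P(X + Y ≥ 7) = 49/75.
Summing X·P(x,y) over outcomes with X + Y ≥ 7 gives 274/75.
E[X | X + Y ≥ 7] = (274/75) / (49/75) = 274/49.

274/49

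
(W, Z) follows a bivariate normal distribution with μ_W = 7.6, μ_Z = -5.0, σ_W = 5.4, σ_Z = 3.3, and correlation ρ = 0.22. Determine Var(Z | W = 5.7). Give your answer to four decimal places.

For a bivariate normal, Var(Z | W=x) = σ_Z²(1 − ρ²).
Var(Z | W=5.7) = (3.3)²·(1 − (0.22)²) = 10.89·0.9516 = 10.3629.

10.3629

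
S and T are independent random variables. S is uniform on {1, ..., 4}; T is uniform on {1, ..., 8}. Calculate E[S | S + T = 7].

5/2

Outcomes with S + T = 7: (1,6), (2,5), (3,4), (4,3), each with probability 1/32.
E[S | S + T = 7] = (1 + 2 + 3 + 4) / 4 = 5/2.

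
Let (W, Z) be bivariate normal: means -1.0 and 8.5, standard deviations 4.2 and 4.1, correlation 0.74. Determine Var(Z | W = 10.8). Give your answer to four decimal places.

The conditional variance in a bivariate normal is σ_Z²(1 − ρ²), independent of x.
Var(Z | W=10.8) = (4.1)²·(1 − (0.74)²) = 16.81·0.4524 = 7.6048.

7.6048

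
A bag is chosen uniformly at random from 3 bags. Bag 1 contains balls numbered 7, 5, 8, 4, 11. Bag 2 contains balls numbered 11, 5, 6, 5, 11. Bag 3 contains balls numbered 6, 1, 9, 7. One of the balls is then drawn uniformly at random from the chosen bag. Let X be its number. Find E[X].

E[X | bag 1] = (7+5+8+4+11)/5 = 7.
E[X | bag 2] = (11+5+6+5+11)/5 = 38/5.
E[X | bag 3] = (6+1+9+7)/4 = 23/4.
E[X] = (1/3)·(7) + (1/3)·(38/5) + (1/3)·(23/4) = 407/60.

407/60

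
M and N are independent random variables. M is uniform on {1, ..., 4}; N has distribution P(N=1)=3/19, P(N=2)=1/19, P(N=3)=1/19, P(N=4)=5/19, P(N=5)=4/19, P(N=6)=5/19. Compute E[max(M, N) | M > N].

P(M > N) = 3/19.
Summing max(M,N)·P(x,y) over outcomes with M > N gives 1/2.
E[max(M, N) | M > N] = (1/2) / (3/19) = 19/6.

19/6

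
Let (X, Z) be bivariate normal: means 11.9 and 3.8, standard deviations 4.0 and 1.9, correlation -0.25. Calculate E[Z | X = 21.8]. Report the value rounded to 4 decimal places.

2.6244

The regression of Z on X has slope ρ·σ_Z/σ_X and passes through (μ_X, μ_Z).
E[Z | X=21.8] = 3.8 + (-0.25)·(1.9/4.0)·(21.8 − (11.9)) = 3.8 + (-0.11875)·(9.9) = 2.6244.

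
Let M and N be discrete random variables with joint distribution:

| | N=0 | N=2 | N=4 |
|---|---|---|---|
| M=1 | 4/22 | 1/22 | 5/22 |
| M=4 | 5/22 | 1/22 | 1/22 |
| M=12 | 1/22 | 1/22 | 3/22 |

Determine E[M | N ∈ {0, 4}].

81/19

P(N ∈ {0, 4}) = 19/22.
Σ M·P over the event = 1·(4/22) + 1·(5/22) + 4·(5/22) + 4·(1/22) + 12·(1/22) + 12·(3/22) = 81/22.
E[M | N ∈ {0, 4}] = (81/22) / (19/22) = 81/19.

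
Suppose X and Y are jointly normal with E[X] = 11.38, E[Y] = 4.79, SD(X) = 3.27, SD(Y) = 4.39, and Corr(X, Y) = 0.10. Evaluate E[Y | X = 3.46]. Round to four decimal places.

3.7267

The regression of Y on X has slope ρ·σ_Y/σ_X and passes through (μ_X, μ_Y).
E[Y | X=3.46] = 4.79 + (0.10)·(4.39/3.27)·(3.46 − (11.38)) = 4.79 + (0.13425)·(-7.92) = 3.7267.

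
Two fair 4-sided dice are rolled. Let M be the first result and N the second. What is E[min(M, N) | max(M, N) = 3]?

Outcomes with max(M, N) = 3: (1,3), (2,3), (3,1), (3,2), (3,3), each with probability 1/16.
E[min(M, N) | max(M, N) = 3] = (1 + 2 + 1 + 2 + 3) / 5 = 9/5.

9/5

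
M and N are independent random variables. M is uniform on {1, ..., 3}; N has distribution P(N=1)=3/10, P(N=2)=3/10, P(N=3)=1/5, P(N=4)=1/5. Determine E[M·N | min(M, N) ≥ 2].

50/7

P(min(M, N) ≥ 2) = 7/15.
Summing MN·P(x,y) over outcomes with min(M, N) ≥ 2 gives 10/3.
E[M·N | min(M, N) ≥ 2] = (10/3) / (7/15) = 50/7.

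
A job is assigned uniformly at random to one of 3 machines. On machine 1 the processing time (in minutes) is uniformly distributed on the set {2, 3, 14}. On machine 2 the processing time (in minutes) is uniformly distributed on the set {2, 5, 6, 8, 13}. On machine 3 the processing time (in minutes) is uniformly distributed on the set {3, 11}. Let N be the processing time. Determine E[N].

302/45

E[N | machine 1] = (2+3+14)/3 = 19/3.
E[N | machine 2] = (2+5+6+8+13)/5 = 34/5.
E[N | machine 3] = (3+11)/2 = 7.
E[N] = (1/3)·(19/3) + (1/3)·(34/5) + (1/3)·(7) = 302/45.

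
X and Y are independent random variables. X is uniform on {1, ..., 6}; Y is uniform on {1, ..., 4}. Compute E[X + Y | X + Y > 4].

62/9

P(X + Y > 4) = 3/4.
Summing (X+Y)·P(x,y) over outcomes with X + Y > 4 gives 31/6.
E[X + Y | X + Y > 4] = (31/6) / (3/4) = 62/9.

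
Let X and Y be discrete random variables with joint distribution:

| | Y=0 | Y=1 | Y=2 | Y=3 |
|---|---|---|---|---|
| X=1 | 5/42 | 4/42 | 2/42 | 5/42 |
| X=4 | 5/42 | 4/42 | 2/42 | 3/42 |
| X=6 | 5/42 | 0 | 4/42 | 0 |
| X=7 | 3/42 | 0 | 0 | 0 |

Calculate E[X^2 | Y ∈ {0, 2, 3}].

P(Y ∈ {0, 2, 3}) = 17/21.
Summing X^2·P(X=x,Y=y) over the conditioning event gives 643/42.
E[X^2 | Y ∈ {0, 2, 3}] = (643/42) / (17/21) = 643/34.

643/34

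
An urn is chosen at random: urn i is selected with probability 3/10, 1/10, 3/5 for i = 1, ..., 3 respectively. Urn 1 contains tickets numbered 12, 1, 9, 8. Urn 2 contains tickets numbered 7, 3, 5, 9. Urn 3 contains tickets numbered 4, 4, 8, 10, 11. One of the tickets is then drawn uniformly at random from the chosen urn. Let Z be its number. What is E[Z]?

E[Z | urn 1] = (12+1+9+8)/4 = 15/2.
E[Z | urn 2] = (7+3+5+9)/4 = 6.
E[Z | urn 3] = (4+4+8+10+11)/5 = 37/5.
E[Z] = (3/10)·(15/2) + (1/10)·(6) + (3/5)·(37/5) = 729/100.

729/100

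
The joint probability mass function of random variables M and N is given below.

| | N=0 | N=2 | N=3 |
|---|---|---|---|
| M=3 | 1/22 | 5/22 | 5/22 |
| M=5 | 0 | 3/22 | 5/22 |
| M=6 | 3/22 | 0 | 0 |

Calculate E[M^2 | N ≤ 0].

117/4

P(N ≤ 0) = 2/11.
Σ M^2·P over the event = 9·(1/22) + 36·(3/22) = 117/22.
E[M^2 | N ≤ 0] = (117/22) / (2/11) = 117/4.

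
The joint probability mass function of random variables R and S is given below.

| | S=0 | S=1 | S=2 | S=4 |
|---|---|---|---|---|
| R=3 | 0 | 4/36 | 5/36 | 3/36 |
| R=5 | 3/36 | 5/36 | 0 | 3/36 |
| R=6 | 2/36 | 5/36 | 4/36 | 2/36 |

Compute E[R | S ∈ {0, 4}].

63/13

P(S ∈ {0, 4}) = 13/36.
Σ R·P over the event = 3·(3/36) + 5·(3/36) + 5·(3/36) + 6·(2/36) + 6·(2/36) = 7/4.
E[R | S ∈ {0, 4}] = (7/4) / (13/36) = 63/13.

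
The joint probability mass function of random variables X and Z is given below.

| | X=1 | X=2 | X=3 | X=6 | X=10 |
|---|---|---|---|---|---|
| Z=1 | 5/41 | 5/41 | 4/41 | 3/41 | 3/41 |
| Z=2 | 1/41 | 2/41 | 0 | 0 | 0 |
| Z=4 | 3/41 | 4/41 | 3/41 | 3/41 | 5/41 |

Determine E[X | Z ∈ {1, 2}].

80/23

P(Z ∈ {1, 2}) = 23/41.
Σ X·P over the event = 1·(5/41) + 1·(1/41) + 2·(5/41) + 2·(2/41) + 3·(4/41) + 6·(3/41) + 10·(3/41) = 80/41.
E[X | Z ∈ {1, 2}] = (80/41) / (23/41) = 80/23.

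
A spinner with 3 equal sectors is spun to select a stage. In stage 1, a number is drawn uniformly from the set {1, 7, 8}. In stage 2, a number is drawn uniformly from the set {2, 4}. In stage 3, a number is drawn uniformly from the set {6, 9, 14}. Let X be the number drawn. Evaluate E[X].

6

E[X | stage 1] = (1+7+8)/3 = 16/3.
E[X | stage 2] = (2+4)/2 = 3.
E[X | stage 3] = (6+9+14)/3 = 29/3.
By the law of total expectation,
E[X] = (1/3)·(16/3) + (1/3)·(3) + (1/3)·(29/3) = 6.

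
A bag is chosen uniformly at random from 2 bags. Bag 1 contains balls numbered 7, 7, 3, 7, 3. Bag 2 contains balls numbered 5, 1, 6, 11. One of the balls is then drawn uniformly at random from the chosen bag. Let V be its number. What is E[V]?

E[V | bag 1] = (7+7+3+7+3)/5 = 27/5.
E[V | bag 2] = (5+1+6+11)/4 = 23/4.
E[V] = (1/2)·(27/5) + (1/2)·(23/4) = 223/40.

223/40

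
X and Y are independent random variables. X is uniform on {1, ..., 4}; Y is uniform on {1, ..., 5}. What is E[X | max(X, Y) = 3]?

12/5

Outcomes with max(X, Y) = 3: (1,3), (2,3), (3,1), (3,2), (3,3), each with probability 1/20.
E[X | max(X, Y) = 3] = (1 + 2 + 3 + 3 + 3) / 5 = 12/5.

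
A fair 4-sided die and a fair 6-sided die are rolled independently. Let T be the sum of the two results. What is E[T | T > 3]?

136/21

P(T > 3) = 7/8.
Σ over the event: 4·1/8 + 5·1/6 + 6·1/6 + 7·1/6 + 8·1/8 + 9·1/12 + 10·1/24 = 17/3.
E[T | T > 3] = (17/3) / (7/8) = 136/21.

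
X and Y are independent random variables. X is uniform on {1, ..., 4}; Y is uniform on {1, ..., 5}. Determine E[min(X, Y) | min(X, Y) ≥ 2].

8/3

P(min(X, Y) ≥ 2) = 3/5.
Summing min(X,Y)·P(x,y) over outcomes with min(X, Y) ≥ 2 gives 8/5.
E[min(X, Y) | min(X, Y) ≥ 2] = (8/5) / (3/5) = 8/3.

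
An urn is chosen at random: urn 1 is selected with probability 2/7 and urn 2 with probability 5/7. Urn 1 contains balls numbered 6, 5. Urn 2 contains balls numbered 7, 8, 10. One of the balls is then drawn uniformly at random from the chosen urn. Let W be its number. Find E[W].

158/21

E[W | urn 1] = (6+5)/2 = 11/2.
E[W | urn 2] = (7+8+10)/3 = 25/3.
By the law of total expectation,
E[W] = (2/7)·(11/2) + (5/7)·(25/3) = 158/21.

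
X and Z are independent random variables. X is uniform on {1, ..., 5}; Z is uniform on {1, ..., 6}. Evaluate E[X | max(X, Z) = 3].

Outcomes with max(X, Z) = 3: (1,3), (2,3), (3,1), (3,2), (3,3), each with probability 1/30.
E[X | max(X, Z) = 3] = (1 + 2 + 3 + 3 + 3) / 5 = 12/5.

12/5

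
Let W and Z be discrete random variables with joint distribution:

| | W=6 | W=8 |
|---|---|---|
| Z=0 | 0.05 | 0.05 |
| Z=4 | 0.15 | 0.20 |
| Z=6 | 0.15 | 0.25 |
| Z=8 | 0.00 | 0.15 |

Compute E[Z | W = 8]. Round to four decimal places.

5.3846

P(W = 8) = 0.65.
Σ Z·P over the event = 0·(0.05) + 4·(0.20) + 6·(0.25) + 8·(0.15) = 3.50.
E[Z | W = 8] = (3.50) / (0.65) = 5.3846.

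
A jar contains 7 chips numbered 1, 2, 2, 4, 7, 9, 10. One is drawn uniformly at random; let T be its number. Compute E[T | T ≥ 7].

26/3

P(T ≥ 7) = 3/7.
Σ over the event: 7·1/7 + 9·1/7 + 10·1/7 = 26/7.
E[T | T ≥ 7] = (26/7) / (3/7) = 26/3.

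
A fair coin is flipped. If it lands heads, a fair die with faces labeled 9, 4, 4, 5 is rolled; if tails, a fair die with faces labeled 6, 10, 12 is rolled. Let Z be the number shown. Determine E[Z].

E[Z | heads] = (9+4+4+5)/4 = 11/2.
E[Z | tails] = (6+10+12)/3 = 28/3.
E[Z] = (1/2)·(11/2) + (1/2)·(28/3) = 89/12.

89/12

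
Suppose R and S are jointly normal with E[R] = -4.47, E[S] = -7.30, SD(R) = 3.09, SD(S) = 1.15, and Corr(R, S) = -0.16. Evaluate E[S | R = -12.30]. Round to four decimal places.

-6.8337

For a bivariate normal, E[S | R=x] = μ_S + ρ·(σ_S/σ_R)·(x − μ_R).
E[S | R=-12.30] = -7.30 + (-0.16)·(1.15/3.09)·(-12.30 − (-4.47)) = -7.30 + (-0.059547)·(-7.83) = -6.8337.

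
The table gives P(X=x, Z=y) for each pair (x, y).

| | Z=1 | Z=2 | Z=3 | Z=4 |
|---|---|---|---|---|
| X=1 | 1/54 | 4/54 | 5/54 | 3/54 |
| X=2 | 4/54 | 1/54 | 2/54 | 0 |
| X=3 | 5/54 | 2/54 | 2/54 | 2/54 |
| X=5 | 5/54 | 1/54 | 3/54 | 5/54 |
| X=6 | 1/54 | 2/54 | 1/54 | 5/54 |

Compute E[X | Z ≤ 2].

42/13

P(Z ≤ 2) = 13/27.
Summing X·P(X=x,Z=y) over the conditioning event gives 14/9.
E[X | Z ≤ 2] = (14/9) / (13/27) = 42/13.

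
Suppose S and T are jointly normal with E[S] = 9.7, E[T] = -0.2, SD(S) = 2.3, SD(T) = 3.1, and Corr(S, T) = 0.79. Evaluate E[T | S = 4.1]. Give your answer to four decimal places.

-6.1628

The regression of T on S has slope ρ·σ_T/σ_S and passes through (μ_S, μ_T).
E[T | S=4.1] = -0.2 + (0.79)·(3.1/2.3)·(4.1 − (9.7)) = -0.2 + (1.06478)·(-5.6) = -6.1628.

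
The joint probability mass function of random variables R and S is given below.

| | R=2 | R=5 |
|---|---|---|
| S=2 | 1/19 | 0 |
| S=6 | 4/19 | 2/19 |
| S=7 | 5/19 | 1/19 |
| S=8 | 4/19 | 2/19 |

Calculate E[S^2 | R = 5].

P(R = 5) = 5/19.
Σ S^2·P over the event = 36·(2/19) + 49·(1/19) + 64·(2/19) = 249/19.
E[S^2 | R = 5] = (249/19) / (5/19) = 249/5.

249/5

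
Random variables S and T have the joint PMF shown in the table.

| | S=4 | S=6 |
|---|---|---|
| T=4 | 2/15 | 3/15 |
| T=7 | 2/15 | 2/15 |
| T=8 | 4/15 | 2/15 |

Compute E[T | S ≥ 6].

6

P(S ≥ 6) = 7/15.
Σ T·P over the event = 4·(3/15) + 7·(2/15) + 8·(2/15) = 14/5.
E[T | S ≥ 6] = (14/5) / (7/15) = 6.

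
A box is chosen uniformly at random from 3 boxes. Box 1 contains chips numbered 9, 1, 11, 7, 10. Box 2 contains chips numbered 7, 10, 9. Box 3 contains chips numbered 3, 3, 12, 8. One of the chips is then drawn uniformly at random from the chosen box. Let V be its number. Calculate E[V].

E[V | box 1] = (9+1+11+7+10)/5 = 38/5.
E[V | box 2] = (7+10+9)/3 = 26/3.
E[V | box 3] = (3+3+12+8)/4 = 13/2.
E[V] = (1/3)·(38/5) + (1/3)·(26/3) + (1/3)·(13/2) = 683/90.

683/90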